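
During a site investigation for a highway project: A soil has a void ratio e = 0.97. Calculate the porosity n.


Result: 0.4924

Derivation:
Using the relation n = e / (1 + e)
n = 0.97 / (1 + 0.97)
n = 0.97 / 1.97
n = 0.4924


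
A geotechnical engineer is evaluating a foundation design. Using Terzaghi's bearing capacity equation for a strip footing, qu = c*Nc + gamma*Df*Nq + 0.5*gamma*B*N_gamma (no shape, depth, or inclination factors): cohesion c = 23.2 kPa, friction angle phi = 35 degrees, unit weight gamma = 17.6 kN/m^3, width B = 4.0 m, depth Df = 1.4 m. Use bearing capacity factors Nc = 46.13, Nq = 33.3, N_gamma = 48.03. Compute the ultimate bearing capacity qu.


Result: 3581.38 kPa

Derivation:
Compute qu = c*Nc + gamma*Df*Nq + 0.5*gamma*B*N_gamma
Term 1: 23.2 * 46.13 = 1070.216
Term 2: 17.6 * 1.4 * 33.3 = 820.512
Term 3: 0.5 * 17.6 * 4.0 * 48.03 = 1690.656
qu = 1070.216 + 820.512 + 1690.656
qu = 3581.38 kPa


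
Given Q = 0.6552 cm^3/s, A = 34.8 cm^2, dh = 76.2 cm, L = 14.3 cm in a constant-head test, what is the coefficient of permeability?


Compute hydraulic gradient:
i = dh / L = 76.2 / 14.3 = 5.32867
Then apply Darcy's law:
k = Q / (A * i)
k = 0.6552 / (34.8 * 5.32867)
k = 0.6552 / 185.438
k = 0.003533 cm/s


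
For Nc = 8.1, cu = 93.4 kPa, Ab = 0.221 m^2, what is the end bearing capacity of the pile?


Using Qb = Nc * cu * Ab
Qb = 8.1 * 93.4 * 0.221
Qb = 167.2 kN


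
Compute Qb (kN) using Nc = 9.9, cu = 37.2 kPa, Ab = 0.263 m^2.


Using Qb = Nc * cu * Ab
Qb = 9.9 * 37.2 * 0.263
Qb = 96.86 kN


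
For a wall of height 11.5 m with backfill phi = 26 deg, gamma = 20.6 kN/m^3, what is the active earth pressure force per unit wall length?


Compute active earth pressure coefficient:
Ka = tan^2(45 - phi/2) = tan^2(32.0) = 0.390462
Compute active force:
Pa = 0.5 * Ka * gamma * H^2
Pa = 0.5 * 0.390462 * 20.6 * 11.5^2
Pa = 531.88 kN/m


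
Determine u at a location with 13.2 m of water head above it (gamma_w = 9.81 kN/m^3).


Result: 129.49 kPa

Derivation:
Using u = gamma_w * h_w
u = 9.81 * 13.2
u = 129.49 kPa


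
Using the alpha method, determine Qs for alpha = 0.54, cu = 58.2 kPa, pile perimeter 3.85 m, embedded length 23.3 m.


Result: 2819.25 kN

Derivation:
Using Qs = alpha * cu * perimeter * L
Qs = 0.54 * 58.2 * 3.85 * 23.3
Qs = 2819.25 kN


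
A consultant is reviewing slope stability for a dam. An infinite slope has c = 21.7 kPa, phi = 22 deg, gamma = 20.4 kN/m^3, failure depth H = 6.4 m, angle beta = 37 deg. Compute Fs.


Result: 0.882

Derivation:
Using Fs = c / (gamma*H*sin(beta)*cos(beta)) + tan(phi)/tan(beta)
Cohesion contribution = 21.7 / (20.4*6.4*sin(37)*cos(37))
Cohesion contribution = 0.34581
Friction contribution = tan(22)/tan(37) = 0.536161
Fs = 0.34581 + 0.536161
Fs = 0.882


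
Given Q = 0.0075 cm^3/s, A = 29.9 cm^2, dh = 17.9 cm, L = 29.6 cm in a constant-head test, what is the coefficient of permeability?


Result: 0.000415 cm/s

Derivation:
Compute hydraulic gradient:
i = dh / L = 17.9 / 29.6 = 0.60473
Then apply Darcy's law:
k = Q / (A * i)
k = 0.0075 / (29.9 * 0.60473)
k = 0.0075 / 18.0814
k = 0.000415 cm/s


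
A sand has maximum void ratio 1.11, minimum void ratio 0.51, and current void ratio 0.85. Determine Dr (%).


Using Dr = (e_max - e) / (e_max - e_min) * 100
e_max - e = 1.11 - 0.85 = 0.26
e_max - e_min = 1.11 - 0.51 = 0.6
Dr = 0.26 / 0.6 * 100
Dr = 43.33 %


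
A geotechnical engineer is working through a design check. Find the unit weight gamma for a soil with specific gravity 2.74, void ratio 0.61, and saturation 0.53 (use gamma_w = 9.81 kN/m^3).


Result: 18.665 kN/m^3

Derivation:
Using gamma = gamma_w * (Gs + S*e) / (1 + e)
Numerator: Gs + S*e = 2.74 + 0.53*0.61 = 3.0633
Denominator: 1 + e = 1 + 0.61 = 1.61
gamma = 9.81 * 3.0633 / 1.61
gamma = 18.665 kN/m^3


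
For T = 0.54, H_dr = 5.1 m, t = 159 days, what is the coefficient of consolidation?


Using cv = T * H_dr^2 / t
H_dr^2 = 5.1^2 = 26.01
cv = 0.54 * 26.01 / 159
cv = 0.08834 m^2/day


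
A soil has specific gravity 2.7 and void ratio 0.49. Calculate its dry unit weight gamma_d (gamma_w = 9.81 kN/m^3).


Result: 17.777 kN/m^3

Derivation:
Using gamma_d = Gs * gamma_w / (1 + e)
gamma_d = 2.7 * 9.81 / (1 + 0.49)
gamma_d = 2.7 * 9.81 / 1.49
gamma_d = 17.777 kN/m^3


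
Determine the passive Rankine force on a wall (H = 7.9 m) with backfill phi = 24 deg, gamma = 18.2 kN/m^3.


Compute passive earth pressure coefficient:
Kp = tan^2(45 + phi/2) = tan^2(57.0) = 2.371184
Compute passive force:
Pp = 0.5 * Kp * gamma * H^2
Pp = 0.5 * 2.371184 * 18.2 * 7.9^2
Pp = 1346.67 kN/m


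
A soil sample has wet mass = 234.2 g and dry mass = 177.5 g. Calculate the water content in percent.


Result: 31.94 %

Derivation:
Using w = (m_wet - m_dry) / m_dry * 100
m_wet - m_dry = 234.2 - 177.5 = 56.7 g
w = 56.7 / 177.5 * 100
w = 31.94 %


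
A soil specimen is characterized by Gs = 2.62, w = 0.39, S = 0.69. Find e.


Using the relation e = Gs * w / S
e = 2.62 * 0.39 / 0.69
e = 1.4809


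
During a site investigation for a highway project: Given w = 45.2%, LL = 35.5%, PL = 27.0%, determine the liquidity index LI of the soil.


First compute the plasticity index:
PI = LL - PL = 35.5 - 27.0 = 8.5
Then compute the liquidity index:
LI = (w - PL) / PI
LI = (45.2 - 27.0) / 8.5
LI = 2.141


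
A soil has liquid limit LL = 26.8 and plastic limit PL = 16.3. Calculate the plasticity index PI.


Result: 10.5

Derivation:
Using PI = LL - PL
PI = 26.8 - 16.3
PI = 10.5


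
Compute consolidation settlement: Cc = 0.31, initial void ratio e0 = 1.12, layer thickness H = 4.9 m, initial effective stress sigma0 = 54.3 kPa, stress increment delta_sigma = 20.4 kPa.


Using Sc = Cc * H / (1 + e0) * log10((sigma0 + delta_sigma) / sigma0)
Stress ratio = (54.3 + 20.4) / 54.3 = 1.37569
log10(1.37569) = 0.138521
Cc * H / (1 + e0) = 0.31 * 4.9 / (1 + 1.12) = 0.716509
Sc = 0.716509 * 0.138521
Sc = 0.0993 m


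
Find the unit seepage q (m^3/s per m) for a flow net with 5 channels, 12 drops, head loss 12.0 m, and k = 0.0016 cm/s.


Convert k to m/s for unit consistency with H:
k = 0.0016 cm/s = 0.0016 / 100 m/s = 1.6e-05 m/s
Using q = k * H * Nf / Nd
Nf / Nd = 5 / 12 = 0.4167
q = 1.6e-05 * 12.0 * 0.4167
q = 8e-05 m^3/s per m


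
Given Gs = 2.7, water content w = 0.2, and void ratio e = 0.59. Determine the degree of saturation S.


Using S = Gs * w / e
S = 2.7 * 0.2 / 0.59
S = 0.9153


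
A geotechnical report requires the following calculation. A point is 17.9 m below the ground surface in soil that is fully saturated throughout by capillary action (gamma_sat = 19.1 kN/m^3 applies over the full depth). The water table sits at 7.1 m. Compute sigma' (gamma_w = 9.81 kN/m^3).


Result: 235.94 kPa

Derivation:
Total stress = gamma_sat * depth
sigma = 19.1 * 17.9 = 341.89 kPa
Pore water pressure u = gamma_w * (depth - d_wt)
u = 9.81 * (17.9 - 7.1) = 105.948 kPa
Effective stress = sigma - u
sigma' = 341.89 - 105.948 = 235.94 kPa


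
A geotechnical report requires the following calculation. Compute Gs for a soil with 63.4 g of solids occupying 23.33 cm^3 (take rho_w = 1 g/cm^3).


Using Gs = m_s / (V_s * rho_w)
Since rho_w = 1 g/cm^3:
Gs = 63.4 / 23.33
Gs = 2.718


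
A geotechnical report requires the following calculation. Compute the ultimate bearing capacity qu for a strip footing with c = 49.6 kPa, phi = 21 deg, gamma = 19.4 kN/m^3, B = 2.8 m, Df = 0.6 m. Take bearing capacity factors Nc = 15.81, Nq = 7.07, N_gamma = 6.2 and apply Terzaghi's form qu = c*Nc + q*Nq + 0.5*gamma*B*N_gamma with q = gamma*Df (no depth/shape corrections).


Result: 1034.86 kPa

Derivation:
Compute qu = c*Nc + gamma*Df*Nq + 0.5*gamma*B*N_gamma
Term 1: 49.6 * 15.81 = 784.176
Term 2: 19.4 * 0.6 * 7.07 = 82.2948
Term 3: 0.5 * 19.4 * 2.8 * 6.2 = 168.392
qu = 784.176 + 82.2948 + 168.392
qu = 1034.86 kPa


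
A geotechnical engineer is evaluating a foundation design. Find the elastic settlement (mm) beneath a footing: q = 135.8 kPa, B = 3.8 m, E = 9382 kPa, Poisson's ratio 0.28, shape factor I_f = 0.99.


Result: 50.184 mm

Derivation:
Using Se = q * B * (1 - nu^2) * I_f / E
1 - nu^2 = 1 - 0.28^2 = 0.9216
Se = 135.8 * 3.8 * 0.9216 * 0.99 / 9382
Se = 0.050184 m
Convert to mm: Se = 0.050184 * 1000 = 50.184 mm


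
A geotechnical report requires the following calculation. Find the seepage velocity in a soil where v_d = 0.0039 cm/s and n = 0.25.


Using v_s = v_d / n
v_s = 0.0039 / 0.25
v_s = 0.0156 cm/s


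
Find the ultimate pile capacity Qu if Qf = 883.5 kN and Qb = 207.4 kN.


Using Qu = Qf + Qb
Qu = 883.5 + 207.4
Qu = 1090.9 kN


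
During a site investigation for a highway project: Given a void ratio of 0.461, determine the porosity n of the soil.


Using the relation n = e / (1 + e)
n = 0.461 / (1 + 0.461)
n = 0.461 / 1.461
n = 0.3155


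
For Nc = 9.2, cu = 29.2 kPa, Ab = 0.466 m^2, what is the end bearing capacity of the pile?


Using Qb = Nc * cu * Ab
Qb = 9.2 * 29.2 * 0.466
Qb = 125.19 kN


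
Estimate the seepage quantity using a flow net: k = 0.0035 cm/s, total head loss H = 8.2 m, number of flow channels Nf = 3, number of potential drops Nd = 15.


Result: 5.74e-05 m^3/s per m

Derivation:
Convert k to m/s for unit consistency with H:
k = 0.0035 cm/s = 0.0035 / 100 m/s = 3.5e-05 m/s
Using q = k * H * Nf / Nd
Nf / Nd = 3 / 15 = 0.2
q = 3.5e-05 * 8.2 * 0.2
q = 5.74e-05 m^3/s per m


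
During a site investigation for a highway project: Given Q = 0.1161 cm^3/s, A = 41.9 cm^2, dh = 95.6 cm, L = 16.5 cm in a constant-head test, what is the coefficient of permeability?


Compute hydraulic gradient:
i = dh / L = 95.6 / 16.5 = 5.79394
Then apply Darcy's law:
k = Q / (A * i)
k = 0.1161 / (41.9 * 5.79394)
k = 0.1161 / 242.766
k = 0.000478 cm/s


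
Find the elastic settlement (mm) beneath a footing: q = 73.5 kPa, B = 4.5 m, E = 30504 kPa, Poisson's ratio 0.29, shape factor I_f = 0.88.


Using Se = q * B * (1 - nu^2) * I_f / E
1 - nu^2 = 1 - 0.29^2 = 0.9159
Se = 73.5 * 4.5 * 0.9159 * 0.88 / 30504
Se = 0.008739 m
Convert to mm: Se = 0.008739 * 1000 = 8.739 mm


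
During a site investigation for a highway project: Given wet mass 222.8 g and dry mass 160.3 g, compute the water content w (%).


Using w = (m_wet - m_dry) / m_dry * 100
m_wet - m_dry = 222.8 - 160.3 = 62.5 g
w = 62.5 / 160.3 * 100
w = 38.99 %


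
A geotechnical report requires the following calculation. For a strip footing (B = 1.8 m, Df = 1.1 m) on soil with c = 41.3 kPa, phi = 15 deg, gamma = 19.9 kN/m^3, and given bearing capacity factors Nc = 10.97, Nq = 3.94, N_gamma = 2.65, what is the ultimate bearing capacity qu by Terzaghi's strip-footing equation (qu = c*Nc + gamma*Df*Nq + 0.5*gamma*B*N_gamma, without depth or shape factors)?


Compute qu = c*Nc + gamma*Df*Nq + 0.5*gamma*B*N_gamma
Term 1: 41.3 * 10.97 = 453.061
Term 2: 19.9 * 1.1 * 3.94 = 86.2466
Term 3: 0.5 * 19.9 * 1.8 * 2.65 = 47.4615
qu = 453.061 + 86.2466 + 47.4615
qu = 586.77 kPa


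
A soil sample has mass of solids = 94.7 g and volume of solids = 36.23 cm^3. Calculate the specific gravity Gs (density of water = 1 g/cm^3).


Using Gs = m_s / (V_s * rho_w)
Since rho_w = 1 g/cm^3:
Gs = 94.7 / 36.23
Gs = 2.614


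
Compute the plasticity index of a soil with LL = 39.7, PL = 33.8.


Using PI = LL - PL
PI = 39.7 - 33.8
PI = 5.9


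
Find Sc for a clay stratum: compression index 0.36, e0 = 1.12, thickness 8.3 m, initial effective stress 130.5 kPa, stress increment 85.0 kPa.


Result: 0.307 m

Derivation:
Using Sc = Cc * H / (1 + e0) * log10((sigma0 + delta_sigma) / sigma0)
Stress ratio = (130.5 + 85.0) / 130.5 = 1.65134
log10(1.65134) = 0.217837
Cc * H / (1 + e0) = 0.36 * 8.3 / (1 + 1.12) = 1.40943
Sc = 1.40943 * 0.217837
Sc = 0.307 m


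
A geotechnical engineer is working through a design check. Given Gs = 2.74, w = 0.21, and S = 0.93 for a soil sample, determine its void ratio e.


Using the relation e = Gs * w / S
e = 2.74 * 0.21 / 0.93
e = 0.6187


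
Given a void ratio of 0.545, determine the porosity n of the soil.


Using the relation n = e / (1 + e)
n = 0.545 / (1 + 0.545)
n = 0.545 / 1.545
n = 0.3528


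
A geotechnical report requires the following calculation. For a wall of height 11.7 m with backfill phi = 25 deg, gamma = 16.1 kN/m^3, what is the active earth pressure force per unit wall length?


Compute active earth pressure coefficient:
Ka = tan^2(45 - phi/2) = tan^2(32.5) = 0.405859
Compute active force:
Pa = 0.5 * Ka * gamma * H^2
Pa = 0.5 * 0.405859 * 16.1 * 11.7^2
Pa = 447.24 kN/m


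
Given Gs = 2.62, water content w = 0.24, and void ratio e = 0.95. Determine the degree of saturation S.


Result: 0.6619

Derivation:
Using S = Gs * w / e
S = 2.62 * 0.24 / 0.95
S = 0.6619


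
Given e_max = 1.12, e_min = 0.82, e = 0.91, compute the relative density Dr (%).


Using Dr = (e_max - e) / (e_max - e_min) * 100
e_max - e = 1.12 - 0.91 = 0.21
e_max - e_min = 1.12 - 0.82 = 0.3
Dr = 0.21 / 0.3 * 100
Dr = 70.0 %


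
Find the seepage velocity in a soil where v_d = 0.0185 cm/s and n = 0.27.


Result: 0.06852 cm/s

Derivation:
Using v_s = v_d / n
v_s = 0.0185 / 0.27
v_s = 0.06852 cm/s


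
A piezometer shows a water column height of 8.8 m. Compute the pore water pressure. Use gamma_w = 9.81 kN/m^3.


Using u = gamma_w * h_w
u = 9.81 * 8.8
u = 86.33 kPa


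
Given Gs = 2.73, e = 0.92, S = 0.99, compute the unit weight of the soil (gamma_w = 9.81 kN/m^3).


Using gamma = gamma_w * (Gs + S*e) / (1 + e)
Numerator: Gs + S*e = 2.73 + 0.99*0.92 = 3.6408
Denominator: 1 + e = 1 + 0.92 = 1.92
gamma = 9.81 * 3.6408 / 1.92
gamma = 18.602 kN/m^3


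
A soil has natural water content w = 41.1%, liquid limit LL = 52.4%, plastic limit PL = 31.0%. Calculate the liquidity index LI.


First compute the plasticity index:
PI = LL - PL = 52.4 - 31.0 = 21.4
Then compute the liquidity index:
LI = (w - PL) / PI
LI = (41.1 - 31.0) / 21.4
LI = 0.472


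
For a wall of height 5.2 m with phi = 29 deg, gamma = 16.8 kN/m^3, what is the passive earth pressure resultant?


Result: 654.62 kN/m

Derivation:
Compute passive earth pressure coefficient:
Kp = tan^2(45 + phi/2) = tan^2(59.5) = 2.88206
Compute passive force:
Pp = 0.5 * Kp * gamma * H^2
Pp = 0.5 * 2.88206 * 16.8 * 5.2^2
Pp = 654.62 kN/m


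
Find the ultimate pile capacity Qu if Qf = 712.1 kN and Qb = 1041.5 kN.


Result: 1753.6 kN

Derivation:
Using Qu = Qf + Qb
Qu = 712.1 + 1041.5
Qu = 1753.6 kN


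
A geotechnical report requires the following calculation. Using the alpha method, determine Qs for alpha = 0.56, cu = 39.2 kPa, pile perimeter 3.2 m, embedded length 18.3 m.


Using Qs = alpha * cu * perimeter * L
Qs = 0.56 * 39.2 * 3.2 * 18.3
Qs = 1285.51 kN


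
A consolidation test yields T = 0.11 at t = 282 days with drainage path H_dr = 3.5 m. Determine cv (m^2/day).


Using cv = T * H_dr^2 / t
H_dr^2 = 3.5^2 = 12.25
cv = 0.11 * 12.25 / 282
cv = 0.00478 m^2/day


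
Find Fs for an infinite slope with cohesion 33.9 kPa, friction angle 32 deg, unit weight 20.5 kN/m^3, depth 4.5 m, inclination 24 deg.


Using Fs = c / (gamma*H*sin(beta)*cos(beta)) + tan(phi)/tan(beta)
Cohesion contribution = 33.9 / (20.5*4.5*sin(24)*cos(24))
Cohesion contribution = 0.988985
Friction contribution = tan(32)/tan(24) = 1.40348
Fs = 0.988985 + 1.40348
Fs = 2.392


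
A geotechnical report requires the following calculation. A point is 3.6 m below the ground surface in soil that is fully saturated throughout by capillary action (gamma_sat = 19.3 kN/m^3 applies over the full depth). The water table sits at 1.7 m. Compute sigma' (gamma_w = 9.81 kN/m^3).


Result: 50.84 kPa

Derivation:
Total stress = gamma_sat * depth
sigma = 19.3 * 3.6 = 69.48 kPa
Pore water pressure u = gamma_w * (depth - d_wt)
u = 9.81 * (3.6 - 1.7) = 18.639 kPa
Effective stress = sigma - u
sigma' = 69.48 - 18.639 = 50.84 kPa


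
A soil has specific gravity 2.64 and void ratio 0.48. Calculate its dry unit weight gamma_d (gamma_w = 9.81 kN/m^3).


Result: 17.499 kN/m^3

Derivation:
Using gamma_d = Gs * gamma_w / (1 + e)
gamma_d = 2.64 * 9.81 / (1 + 0.48)
gamma_d = 2.64 * 9.81 / 1.48
gamma_d = 17.499 kN/m^3


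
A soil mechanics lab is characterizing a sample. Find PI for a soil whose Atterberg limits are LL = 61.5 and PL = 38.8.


Result: 22.7

Derivation:
Using PI = LL - PL
PI = 61.5 - 38.8
PI = 22.7


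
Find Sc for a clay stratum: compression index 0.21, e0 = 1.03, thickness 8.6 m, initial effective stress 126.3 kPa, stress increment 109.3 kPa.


Using Sc = Cc * H / (1 + e0) * log10((sigma0 + delta_sigma) / sigma0)
Stress ratio = (126.3 + 109.3) / 126.3 = 1.8654
log10(1.8654) = 0.270772
Cc * H / (1 + e0) = 0.21 * 8.6 / (1 + 1.03) = 0.889655
Sc = 0.889655 * 0.270772
Sc = 0.2409 m


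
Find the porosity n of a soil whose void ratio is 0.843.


Result: 0.4574

Derivation:
Using the relation n = e / (1 + e)
n = 0.843 / (1 + 0.843)
n = 0.843 / 1.843
n = 0.4574


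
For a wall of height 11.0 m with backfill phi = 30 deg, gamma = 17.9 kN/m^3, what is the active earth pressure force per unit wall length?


Result: 360.98 kN/m

Derivation:
Compute active earth pressure coefficient:
Ka = tan^2(45 - phi/2) = tan^2(30.0) = 0.333333
Compute active force:
Pa = 0.5 * Ka * gamma * H^2
Pa = 0.5 * 0.333333 * 17.9 * 11.0^2
Pa = 360.98 kN/m


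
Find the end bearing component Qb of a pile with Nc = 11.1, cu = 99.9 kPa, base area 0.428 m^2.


Using Qb = Nc * cu * Ab
Qb = 11.1 * 99.9 * 0.428
Qb = 474.6 kN


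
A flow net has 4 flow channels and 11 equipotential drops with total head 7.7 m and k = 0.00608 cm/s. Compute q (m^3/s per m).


Result: 0.0001702 m^3/s per m

Derivation:
Convert k to m/s for unit consistency with H:
k = 0.00608 cm/s = 0.00608 / 100 m/s = 6.08e-05 m/s
Using q = k * H * Nf / Nd
Nf / Nd = 4 / 11 = 0.3636
q = 6.08e-05 * 7.7 * 0.3636
q = 0.0001702 m^3/s per m


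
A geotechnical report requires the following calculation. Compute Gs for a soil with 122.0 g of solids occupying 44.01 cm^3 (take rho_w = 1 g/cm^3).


Result: 2.772

Derivation:
Using Gs = m_s / (V_s * rho_w)
Since rho_w = 1 g/cm^3:
Gs = 122.0 / 44.01
Gs = 2.772


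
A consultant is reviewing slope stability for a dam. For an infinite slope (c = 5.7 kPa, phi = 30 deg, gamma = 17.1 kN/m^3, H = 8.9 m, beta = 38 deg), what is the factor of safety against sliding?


Using Fs = c / (gamma*H*sin(beta)*cos(beta)) + tan(phi)/tan(beta)
Cohesion contribution = 5.7 / (17.1*8.9*sin(38)*cos(38))
Cohesion contribution = 0.0771995
Friction contribution = tan(30)/tan(38) = 0.738975
Fs = 0.0771995 + 0.738975
Fs = 0.816


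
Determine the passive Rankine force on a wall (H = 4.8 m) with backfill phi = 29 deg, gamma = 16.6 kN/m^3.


Result: 551.14 kN/m

Derivation:
Compute passive earth pressure coefficient:
Kp = tan^2(45 + phi/2) = tan^2(59.5) = 2.88206
Compute passive force:
Pp = 0.5 * Kp * gamma * H^2
Pp = 0.5 * 2.88206 * 16.6 * 4.8^2
Pp = 551.14 kN/m


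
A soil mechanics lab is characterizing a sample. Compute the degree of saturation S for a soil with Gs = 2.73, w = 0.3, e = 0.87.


Using S = Gs * w / e
S = 2.73 * 0.3 / 0.87
S = 0.9414


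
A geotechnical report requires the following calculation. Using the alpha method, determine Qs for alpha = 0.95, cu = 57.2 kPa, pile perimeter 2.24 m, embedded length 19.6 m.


Using Qs = alpha * cu * perimeter * L
Qs = 0.95 * 57.2 * 2.24 * 19.6
Qs = 2385.74 kN


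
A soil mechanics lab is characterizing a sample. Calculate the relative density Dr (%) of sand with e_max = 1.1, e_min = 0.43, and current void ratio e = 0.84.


Result: 38.81 %

Derivation:
Using Dr = (e_max - e) / (e_max - e_min) * 100
e_max - e = 1.1 - 0.84 = 0.26
e_max - e_min = 1.1 - 0.43 = 0.67
Dr = 0.26 / 0.67 * 100
Dr = 38.81 %


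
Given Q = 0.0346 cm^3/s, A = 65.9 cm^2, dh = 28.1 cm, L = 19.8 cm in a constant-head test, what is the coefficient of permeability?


Result: 0.00037 cm/s

Derivation:
Compute hydraulic gradient:
i = dh / L = 28.1 / 19.8 = 1.41919
Then apply Darcy's law:
k = Q / (A * i)
k = 0.0346 / (65.9 * 1.41919)
k = 0.0346 / 93.5247
k = 0.00037 cm/s


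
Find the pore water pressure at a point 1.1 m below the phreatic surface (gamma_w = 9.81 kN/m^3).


Using u = gamma_w * h_w
u = 9.81 * 1.1
u = 10.79 kPa


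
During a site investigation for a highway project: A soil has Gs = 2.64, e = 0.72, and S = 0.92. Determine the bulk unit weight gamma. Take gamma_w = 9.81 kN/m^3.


Using gamma = gamma_w * (Gs + S*e) / (1 + e)
Numerator: Gs + S*e = 2.64 + 0.92*0.72 = 3.3024
Denominator: 1 + e = 1 + 0.72 = 1.72
gamma = 9.81 * 3.3024 / 1.72
gamma = 18.835 kN/m^3


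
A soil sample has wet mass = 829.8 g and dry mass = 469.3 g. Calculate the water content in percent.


Using w = (m_wet - m_dry) / m_dry * 100
m_wet - m_dry = 829.8 - 469.3 = 360.5 g
w = 360.5 / 469.3 * 100
w = 76.82 %


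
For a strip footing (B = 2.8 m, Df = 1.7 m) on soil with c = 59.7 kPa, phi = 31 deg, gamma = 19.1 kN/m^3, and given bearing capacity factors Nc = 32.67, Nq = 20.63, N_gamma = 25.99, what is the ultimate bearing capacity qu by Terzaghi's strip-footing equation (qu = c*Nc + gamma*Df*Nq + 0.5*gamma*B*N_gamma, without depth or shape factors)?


Result: 3315.23 kPa

Derivation:
Compute qu = c*Nc + gamma*Df*Nq + 0.5*gamma*B*N_gamma
Term 1: 59.7 * 32.67 = 1950.399
Term 2: 19.1 * 1.7 * 20.63 = 669.8561
Term 3: 0.5 * 19.1 * 2.8 * 25.99 = 694.9726
qu = 1950.399 + 669.8561 + 694.9726
qu = 3315.23 kPa


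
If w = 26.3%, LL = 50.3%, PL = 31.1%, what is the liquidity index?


First compute the plasticity index:
PI = LL - PL = 50.3 - 31.1 = 19.2
Then compute the liquidity index:
LI = (w - PL) / PI
LI = (26.3 - 31.1) / 19.2
LI = -0.25


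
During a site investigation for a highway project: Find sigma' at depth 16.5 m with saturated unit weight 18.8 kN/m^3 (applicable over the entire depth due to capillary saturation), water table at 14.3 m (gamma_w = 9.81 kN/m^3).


Total stress = gamma_sat * depth
sigma = 18.8 * 16.5 = 310.2 kPa
Pore water pressure u = gamma_w * (depth - d_wt)
u = 9.81 * (16.5 - 14.3) = 21.582 kPa
Effective stress = sigma - u
sigma' = 310.2 - 21.582 = 288.62 kPa


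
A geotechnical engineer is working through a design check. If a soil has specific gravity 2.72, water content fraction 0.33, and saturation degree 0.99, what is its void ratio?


Result: 0.9067

Derivation:
Using the relation e = Gs * w / S
e = 2.72 * 0.33 / 0.99
e = 0.9067


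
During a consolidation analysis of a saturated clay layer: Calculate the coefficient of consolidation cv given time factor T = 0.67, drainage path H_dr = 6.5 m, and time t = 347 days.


Using cv = T * H_dr^2 / t
H_dr^2 = 6.5^2 = 42.25
cv = 0.67 * 42.25 / 347
cv = 0.08158 m^2/day


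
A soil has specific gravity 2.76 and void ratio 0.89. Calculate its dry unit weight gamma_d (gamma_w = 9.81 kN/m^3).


Using gamma_d = Gs * gamma_w / (1 + e)
gamma_d = 2.76 * 9.81 / (1 + 0.89)
gamma_d = 2.76 * 9.81 / 1.89
gamma_d = 14.326 kN/m^3


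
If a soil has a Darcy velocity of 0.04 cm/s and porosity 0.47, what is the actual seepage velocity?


Result: 0.08511 cm/s

Derivation:
Using v_s = v_d / n
v_s = 0.04 / 0.47
v_s = 0.08511 cm/s


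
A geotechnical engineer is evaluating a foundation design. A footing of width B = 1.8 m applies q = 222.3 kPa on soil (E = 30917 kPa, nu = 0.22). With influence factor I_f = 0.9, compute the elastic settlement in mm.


Using Se = q * B * (1 - nu^2) * I_f / E
1 - nu^2 = 1 - 0.22^2 = 0.9516
Se = 222.3 * 1.8 * 0.9516 * 0.9 / 30917
Se = 0.011084 m
Convert to mm: Se = 0.011084 * 1000 = 11.084 mm


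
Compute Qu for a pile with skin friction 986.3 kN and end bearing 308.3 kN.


Result: 1294.6 kN

Derivation:
Using Qu = Qf + Qb
Qu = 986.3 + 308.3
Qu = 1294.6 kN


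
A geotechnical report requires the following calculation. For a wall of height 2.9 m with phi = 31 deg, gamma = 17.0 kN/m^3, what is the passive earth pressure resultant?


Compute passive earth pressure coefficient:
Kp = tan^2(45 + phi/2) = tan^2(60.5) = 3.124035
Compute passive force:
Pp = 0.5 * Kp * gamma * H^2
Pp = 0.5 * 3.124035 * 17.0 * 2.9^2
Pp = 223.32 kN/m


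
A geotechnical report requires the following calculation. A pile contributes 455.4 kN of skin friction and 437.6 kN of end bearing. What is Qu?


Using Qu = Qf + Qb
Qu = 455.4 + 437.6
Qu = 893.0 kN


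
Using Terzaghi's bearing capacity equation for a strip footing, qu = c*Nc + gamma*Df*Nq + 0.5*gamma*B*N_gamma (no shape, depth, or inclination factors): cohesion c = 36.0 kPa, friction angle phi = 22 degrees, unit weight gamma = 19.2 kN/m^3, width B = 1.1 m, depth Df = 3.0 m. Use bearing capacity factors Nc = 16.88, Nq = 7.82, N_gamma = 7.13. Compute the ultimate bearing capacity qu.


Compute qu = c*Nc + gamma*Df*Nq + 0.5*gamma*B*N_gamma
Term 1: 36.0 * 16.88 = 607.68
Term 2: 19.2 * 3.0 * 7.82 = 450.432
Term 3: 0.5 * 19.2 * 1.1 * 7.13 = 75.2928
qu = 607.68 + 450.432 + 75.2928
qu = 1133.4 kPa


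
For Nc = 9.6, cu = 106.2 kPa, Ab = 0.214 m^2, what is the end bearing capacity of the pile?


Using Qb = Nc * cu * Ab
Qb = 9.6 * 106.2 * 0.214
Qb = 218.18 kN


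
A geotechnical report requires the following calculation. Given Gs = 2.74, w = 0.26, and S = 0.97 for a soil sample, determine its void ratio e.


Using the relation e = Gs * w / S
e = 2.74 * 0.26 / 0.97
e = 0.7344


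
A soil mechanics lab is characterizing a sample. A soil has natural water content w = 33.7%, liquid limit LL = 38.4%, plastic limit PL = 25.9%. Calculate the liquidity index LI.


First compute the plasticity index:
PI = LL - PL = 38.4 - 25.9 = 12.5
Then compute the liquidity index:
LI = (w - PL) / PI
LI = (33.7 - 25.9) / 12.5
LI = 0.624


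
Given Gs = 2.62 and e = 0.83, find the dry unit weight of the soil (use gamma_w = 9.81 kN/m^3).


Result: 14.045 kN/m^3

Derivation:
Using gamma_d = Gs * gamma_w / (1 + e)
gamma_d = 2.62 * 9.81 / (1 + 0.83)
gamma_d = 2.62 * 9.81 / 1.83
gamma_d = 14.045 kN/m^3


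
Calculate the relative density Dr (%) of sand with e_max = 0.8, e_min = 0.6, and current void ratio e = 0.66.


Using Dr = (e_max - e) / (e_max - e_min) * 100
e_max - e = 0.8 - 0.66 = 0.14
e_max - e_min = 0.8 - 0.6 = 0.2
Dr = 0.14 / 0.2 * 100
Dr = 70.0 %


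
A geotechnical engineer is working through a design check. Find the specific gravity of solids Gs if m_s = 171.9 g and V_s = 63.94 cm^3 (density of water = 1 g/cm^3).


Using Gs = m_s / (V_s * rho_w)
Since rho_w = 1 g/cm^3:
Gs = 171.9 / 63.94
Gs = 2.688


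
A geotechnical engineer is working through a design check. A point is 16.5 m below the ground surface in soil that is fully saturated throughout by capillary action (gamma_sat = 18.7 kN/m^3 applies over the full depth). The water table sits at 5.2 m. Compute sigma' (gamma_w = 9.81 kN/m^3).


Total stress = gamma_sat * depth
sigma = 18.7 * 16.5 = 308.55 kPa
Pore water pressure u = gamma_w * (depth - d_wt)
u = 9.81 * (16.5 - 5.2) = 110.853 kPa
Effective stress = sigma - u
sigma' = 308.55 - 110.853 = 197.7 kPa


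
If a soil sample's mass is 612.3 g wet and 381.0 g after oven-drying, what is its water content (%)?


Using w = (m_wet - m_dry) / m_dry * 100
m_wet - m_dry = 612.3 - 381.0 = 231.3 g
w = 231.3 / 381.0 * 100
w = 60.71 %


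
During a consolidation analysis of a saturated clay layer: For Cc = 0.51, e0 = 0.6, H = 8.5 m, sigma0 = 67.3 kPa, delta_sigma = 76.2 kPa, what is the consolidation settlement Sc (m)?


Using Sc = Cc * H / (1 + e0) * log10((sigma0 + delta_sigma) / sigma0)
Stress ratio = (67.3 + 76.2) / 67.3 = 2.13224
log10(2.13224) = 0.328837
Cc * H / (1 + e0) = 0.51 * 8.5 / (1 + 0.6) = 2.70937
Sc = 2.70937 * 0.328837
Sc = 0.8909 m


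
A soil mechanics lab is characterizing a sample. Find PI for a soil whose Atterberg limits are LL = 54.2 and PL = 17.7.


Using PI = LL - PL
PI = 54.2 - 17.7
PI = 36.5


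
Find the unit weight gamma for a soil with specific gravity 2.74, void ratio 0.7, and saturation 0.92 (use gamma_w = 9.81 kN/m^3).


Using gamma = gamma_w * (Gs + S*e) / (1 + e)
Numerator: Gs + S*e = 2.74 + 0.92*0.7 = 3.384
Denominator: 1 + e = 1 + 0.7 = 1.7
gamma = 9.81 * 3.384 / 1.7
gamma = 19.528 kN/m^3


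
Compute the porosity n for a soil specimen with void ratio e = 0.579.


Using the relation n = e / (1 + e)
n = 0.579 / (1 + 0.579)
n = 0.579 / 1.579
n = 0.3667


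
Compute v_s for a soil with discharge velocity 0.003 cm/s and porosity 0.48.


Using v_s = v_d / n
v_s = 0.003 / 0.48
v_s = 0.00625 cm/s


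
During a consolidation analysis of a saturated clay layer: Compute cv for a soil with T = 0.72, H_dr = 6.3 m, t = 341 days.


Using cv = T * H_dr^2 / t
H_dr^2 = 6.3^2 = 39.69
cv = 0.72 * 39.69 / 341
cv = 0.0838 m^2/day


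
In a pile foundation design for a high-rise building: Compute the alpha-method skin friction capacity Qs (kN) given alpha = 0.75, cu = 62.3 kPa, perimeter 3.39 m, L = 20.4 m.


Using Qs = alpha * cu * perimeter * L
Qs = 0.75 * 62.3 * 3.39 * 20.4
Qs = 3231.31 kN


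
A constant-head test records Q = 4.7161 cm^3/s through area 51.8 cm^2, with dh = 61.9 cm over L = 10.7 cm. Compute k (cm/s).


Compute hydraulic gradient:
i = dh / L = 61.9 / 10.7 = 5.78505
Then apply Darcy's law:
k = Q / (A * i)
k = 4.7161 / (51.8 * 5.78505)
k = 4.7161 / 299.665
k = 0.015738 cm/s


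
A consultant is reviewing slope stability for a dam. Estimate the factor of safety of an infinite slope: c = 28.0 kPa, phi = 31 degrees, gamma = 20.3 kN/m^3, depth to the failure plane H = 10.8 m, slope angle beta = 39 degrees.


Using Fs = c / (gamma*H*sin(beta)*cos(beta)) + tan(phi)/tan(beta)
Cohesion contribution = 28.0 / (20.3*10.8*sin(39)*cos(39))
Cohesion contribution = 0.261134
Friction contribution = tan(31)/tan(39) = 0.742001
Fs = 0.261134 + 0.742001
Fs = 1.003


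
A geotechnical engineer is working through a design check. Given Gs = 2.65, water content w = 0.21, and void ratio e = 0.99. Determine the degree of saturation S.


Using S = Gs * w / e
S = 2.65 * 0.21 / 0.99
S = 0.5621


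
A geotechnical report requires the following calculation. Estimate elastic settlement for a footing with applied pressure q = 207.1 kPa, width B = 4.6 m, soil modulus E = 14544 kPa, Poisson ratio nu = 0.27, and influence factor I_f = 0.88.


Result: 53.44 mm

Derivation:
Using Se = q * B * (1 - nu^2) * I_f / E
1 - nu^2 = 1 - 0.27^2 = 0.9271
Se = 207.1 * 4.6 * 0.9271 * 0.88 / 14544
Se = 0.053440 m
Convert to mm: Se = 0.053440 * 1000 = 53.44 mm


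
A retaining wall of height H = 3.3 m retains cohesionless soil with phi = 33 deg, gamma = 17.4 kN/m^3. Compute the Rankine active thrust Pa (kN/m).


Compute active earth pressure coefficient:
Ka = tan^2(45 - phi/2) = tan^2(28.5) = 0.294801
Compute active force:
Pa = 0.5 * Ka * gamma * H^2
Pa = 0.5 * 0.294801 * 17.4 * 3.3^2
Pa = 27.93 kN/m


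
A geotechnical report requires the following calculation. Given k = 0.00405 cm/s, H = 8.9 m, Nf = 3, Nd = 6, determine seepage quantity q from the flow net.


Convert k to m/s for unit consistency with H:
k = 0.00405 cm/s = 0.00405 / 100 m/s = 4.05e-05 m/s
Using q = k * H * Nf / Nd
Nf / Nd = 3 / 6 = 0.5
q = 4.05e-05 * 8.9 * 0.5
q = 0.0001802 m^3/s per m


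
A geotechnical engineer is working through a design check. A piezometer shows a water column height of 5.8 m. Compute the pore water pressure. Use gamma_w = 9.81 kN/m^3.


Result: 56.9 kPa

Derivation:
Using u = gamma_w * h_w
u = 9.81 * 5.8
u = 56.9 kPa


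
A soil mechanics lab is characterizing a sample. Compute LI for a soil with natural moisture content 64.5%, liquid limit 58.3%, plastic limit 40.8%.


First compute the plasticity index:
PI = LL - PL = 58.3 - 40.8 = 17.5
Then compute the liquidity index:
LI = (w - PL) / PI
LI = (64.5 - 40.8) / 17.5
LI = 1.354


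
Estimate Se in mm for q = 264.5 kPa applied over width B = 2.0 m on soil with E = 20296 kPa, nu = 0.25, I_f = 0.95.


Using Se = q * B * (1 - nu^2) * I_f / E
1 - nu^2 = 1 - 0.25^2 = 0.9375
Se = 264.5 * 2.0 * 0.9375 * 0.95 / 20296
Se = 0.023213 m
Convert to mm: Se = 0.023213 * 1000 = 23.213 mm


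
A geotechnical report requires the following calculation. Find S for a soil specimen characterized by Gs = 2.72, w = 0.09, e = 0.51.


Using S = Gs * w / e
S = 2.72 * 0.09 / 0.51
S = 0.48


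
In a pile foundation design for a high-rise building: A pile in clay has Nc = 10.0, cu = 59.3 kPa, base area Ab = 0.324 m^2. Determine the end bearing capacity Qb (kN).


Using Qb = Nc * cu * Ab
Qb = 10.0 * 59.3 * 0.324
Qb = 192.13 kN


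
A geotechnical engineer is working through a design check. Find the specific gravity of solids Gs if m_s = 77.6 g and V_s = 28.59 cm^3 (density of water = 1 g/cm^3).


Using Gs = m_s / (V_s * rho_w)
Since rho_w = 1 g/cm^3:
Gs = 77.6 / 28.59
Gs = 2.714


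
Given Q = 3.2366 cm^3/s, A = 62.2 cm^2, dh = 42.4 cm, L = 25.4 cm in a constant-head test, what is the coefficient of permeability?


Compute hydraulic gradient:
i = dh / L = 42.4 / 25.4 = 1.66929
Then apply Darcy's law:
k = Q / (A * i)
k = 3.2366 / (62.2 * 1.66929)
k = 3.2366 / 103.83
k = 0.031172 cm/s


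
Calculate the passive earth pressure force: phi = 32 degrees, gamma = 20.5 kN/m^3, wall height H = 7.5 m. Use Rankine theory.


Compute passive earth pressure coefficient:
Kp = tan^2(45 + phi/2) = tan^2(61.0) = 3.254588
Compute passive force:
Pp = 0.5 * Kp * gamma * H^2
Pp = 0.5 * 3.254588 * 20.5 * 7.5^2
Pp = 1876.47 kN/m


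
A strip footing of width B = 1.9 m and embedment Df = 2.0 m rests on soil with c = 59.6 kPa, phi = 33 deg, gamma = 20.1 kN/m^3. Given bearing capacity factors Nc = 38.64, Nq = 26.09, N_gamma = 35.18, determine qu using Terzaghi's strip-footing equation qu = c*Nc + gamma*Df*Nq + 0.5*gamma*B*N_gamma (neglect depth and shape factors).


Compute qu = c*Nc + gamma*Df*Nq + 0.5*gamma*B*N_gamma
Term 1: 59.6 * 38.64 = 2302.944
Term 2: 20.1 * 2.0 * 26.09 = 1048.818
Term 3: 0.5 * 20.1 * 1.9 * 35.18 = 671.7621
qu = 2302.944 + 1048.818 + 671.7621
qu = 4023.52 kPa


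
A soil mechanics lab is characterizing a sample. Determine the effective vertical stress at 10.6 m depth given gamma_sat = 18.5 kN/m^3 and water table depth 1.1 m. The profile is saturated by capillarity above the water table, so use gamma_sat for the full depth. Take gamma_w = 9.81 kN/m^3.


Result: 102.91 kPa

Derivation:
Total stress = gamma_sat * depth
sigma = 18.5 * 10.6 = 196.1 kPa
Pore water pressure u = gamma_w * (depth - d_wt)
u = 9.81 * (10.6 - 1.1) = 93.195 kPa
Effective stress = sigma - u
sigma' = 196.1 - 93.195 = 102.91 kPa


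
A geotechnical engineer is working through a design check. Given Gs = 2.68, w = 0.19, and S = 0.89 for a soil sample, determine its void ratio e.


Using the relation e = Gs * w / S
e = 2.68 * 0.19 / 0.89
e = 0.5721


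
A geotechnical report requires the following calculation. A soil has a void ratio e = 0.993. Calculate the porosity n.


Using the relation n = e / (1 + e)
n = 0.993 / (1 + 0.993)
n = 0.993 / 1.993
n = 0.4982


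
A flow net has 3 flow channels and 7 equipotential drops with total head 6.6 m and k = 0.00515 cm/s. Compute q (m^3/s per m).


Result: 0.0001457 m^3/s per m

Derivation:
Convert k to m/s for unit consistency with H:
k = 0.00515 cm/s = 0.00515 / 100 m/s = 5.15e-05 m/s
Using q = k * H * Nf / Nd
Nf / Nd = 3 / 7 = 0.4286
q = 5.15e-05 * 6.6 * 0.4286
q = 0.0001457 m^3/s per m


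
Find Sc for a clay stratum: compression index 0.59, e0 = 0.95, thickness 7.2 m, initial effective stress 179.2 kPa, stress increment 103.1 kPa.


Using Sc = Cc * H / (1 + e0) * log10((sigma0 + delta_sigma) / sigma0)
Stress ratio = (179.2 + 103.1) / 179.2 = 1.57533
log10(1.57533) = 0.197373
Cc * H / (1 + e0) = 0.59 * 7.2 / (1 + 0.95) = 2.17846
Sc = 2.17846 * 0.197373
Sc = 0.43 m


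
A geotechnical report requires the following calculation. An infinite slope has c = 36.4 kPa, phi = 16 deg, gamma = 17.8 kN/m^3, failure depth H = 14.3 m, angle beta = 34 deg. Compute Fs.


Using Fs = c / (gamma*H*sin(beta)*cos(beta)) + tan(phi)/tan(beta)
Cohesion contribution = 36.4 / (17.8*14.3*sin(34)*cos(34))
Cohesion contribution = 0.308468
Friction contribution = tan(16)/tan(34) = 0.425118
Fs = 0.308468 + 0.425118
Fs = 0.734


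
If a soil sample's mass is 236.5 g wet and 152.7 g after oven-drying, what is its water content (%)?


Using w = (m_wet - m_dry) / m_dry * 100
m_wet - m_dry = 236.5 - 152.7 = 83.8 g
w = 83.8 / 152.7 * 100
w = 54.88 %


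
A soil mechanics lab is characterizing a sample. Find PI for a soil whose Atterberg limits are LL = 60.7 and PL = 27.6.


Result: 33.1

Derivation:
Using PI = LL - PL
PI = 60.7 - 27.6
PI = 33.1


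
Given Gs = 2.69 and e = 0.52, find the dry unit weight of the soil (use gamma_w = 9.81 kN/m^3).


Using gamma_d = Gs * gamma_w / (1 + e)
gamma_d = 2.69 * 9.81 / (1 + 0.52)
gamma_d = 2.69 * 9.81 / 1.52
gamma_d = 17.361 kN/m^3


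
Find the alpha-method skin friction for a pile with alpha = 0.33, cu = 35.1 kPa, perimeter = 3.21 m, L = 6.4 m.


Using Qs = alpha * cu * perimeter * L
Qs = 0.33 * 35.1 * 3.21 * 6.4
Qs = 237.96 kN


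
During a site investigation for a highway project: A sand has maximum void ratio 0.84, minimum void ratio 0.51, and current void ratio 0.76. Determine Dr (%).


Using Dr = (e_max - e) / (e_max - e_min) * 100
e_max - e = 0.84 - 0.76 = 0.08
e_max - e_min = 0.84 - 0.51 = 0.33
Dr = 0.08 / 0.33 * 100
Dr = 24.24 %


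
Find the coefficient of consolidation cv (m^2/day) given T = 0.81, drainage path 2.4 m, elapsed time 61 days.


Result: 0.07649 m^2/day

Derivation:
Using cv = T * H_dr^2 / t
H_dr^2 = 2.4^2 = 5.76
cv = 0.81 * 5.76 / 61
cv = 0.07649 m^2/day


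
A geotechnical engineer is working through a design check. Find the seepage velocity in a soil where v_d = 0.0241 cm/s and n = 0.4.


Result: 0.06025 cm/s

Derivation:
Using v_s = v_d / n
v_s = 0.0241 / 0.4
v_s = 0.06025 cm/s


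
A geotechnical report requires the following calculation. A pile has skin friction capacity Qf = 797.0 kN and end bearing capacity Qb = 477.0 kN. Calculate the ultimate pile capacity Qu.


Using Qu = Qf + Qb
Qu = 797.0 + 477.0
Qu = 1274.0 kN


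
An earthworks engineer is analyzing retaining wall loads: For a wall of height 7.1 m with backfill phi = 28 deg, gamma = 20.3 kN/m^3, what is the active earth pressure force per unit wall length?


Compute active earth pressure coefficient:
Ka = tan^2(45 - phi/2) = tan^2(31.0) = 0.361033
Compute active force:
Pa = 0.5 * Ka * gamma * H^2
Pa = 0.5 * 0.361033 * 20.3 * 7.1^2
Pa = 184.73 kN/m


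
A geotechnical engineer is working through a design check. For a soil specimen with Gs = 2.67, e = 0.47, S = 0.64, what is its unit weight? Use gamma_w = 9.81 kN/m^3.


Using gamma = gamma_w * (Gs + S*e) / (1 + e)
Numerator: Gs + S*e = 2.67 + 0.64*0.47 = 2.9708
Denominator: 1 + e = 1 + 0.47 = 1.47
gamma = 9.81 * 2.9708 / 1.47
gamma = 19.826 kN/m^3


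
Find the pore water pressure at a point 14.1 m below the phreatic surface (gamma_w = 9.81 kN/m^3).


Using u = gamma_w * h_w
u = 9.81 * 14.1
u = 138.32 kPa


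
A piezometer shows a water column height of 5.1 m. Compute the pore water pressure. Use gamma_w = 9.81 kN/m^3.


Using u = gamma_w * h_w
u = 9.81 * 5.1
u = 50.03 kPa


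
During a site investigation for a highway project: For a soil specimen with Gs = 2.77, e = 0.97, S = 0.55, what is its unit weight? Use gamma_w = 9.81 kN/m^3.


Using gamma = gamma_w * (Gs + S*e) / (1 + e)
Numerator: Gs + S*e = 2.77 + 0.55*0.97 = 3.3035
Denominator: 1 + e = 1 + 0.97 = 1.97
gamma = 9.81 * 3.3035 / 1.97
gamma = 16.45 kN/m^3


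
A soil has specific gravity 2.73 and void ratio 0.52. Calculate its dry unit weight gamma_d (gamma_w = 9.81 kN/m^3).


Using gamma_d = Gs * gamma_w / (1 + e)
gamma_d = 2.73 * 9.81 / (1 + 0.52)
gamma_d = 2.73 * 9.81 / 1.52
gamma_d = 17.619 kN/m^3
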